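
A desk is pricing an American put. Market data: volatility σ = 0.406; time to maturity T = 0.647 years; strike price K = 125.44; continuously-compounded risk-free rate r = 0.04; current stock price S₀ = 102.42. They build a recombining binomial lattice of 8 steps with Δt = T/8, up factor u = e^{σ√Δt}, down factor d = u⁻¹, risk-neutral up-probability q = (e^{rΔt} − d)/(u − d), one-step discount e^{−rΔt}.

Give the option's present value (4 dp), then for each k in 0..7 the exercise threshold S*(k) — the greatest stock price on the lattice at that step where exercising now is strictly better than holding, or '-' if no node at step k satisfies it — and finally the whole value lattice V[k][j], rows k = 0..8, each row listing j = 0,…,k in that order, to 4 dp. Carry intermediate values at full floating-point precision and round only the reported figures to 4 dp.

price = 27.2172
boundary = - - 81.3012 72.4358 81.3012 91.2517 81.3012 91.2517
tree:
27.2172
35.2417 18.8837
44.1388 26.0361 11.4202
53.0042 34.6120 17.1097 5.4591
60.9029 44.1388 24.7339 9.1335 1.5964
67.9403 53.0042 34.1883 14.8666 3.1109 0.0000
74.2103 60.9029 44.1388 23.2573 6.0622 0.0000 0.0000
79.7966 67.9403 53.0042 34.1883 11.8132 0.0000 0.0000 0.0000
84.7737 74.2103 60.9029 44.1388 23.0200 0.0000 0.0000 0.0000 0.0000

Δt=0.08088, u=1.12239, d=0.89096, q=0.48517, disc=e^(-rΔt)=0.99677
k=8 terminal: V=max(K-S,0) → 84.7737 74.2103 60.9029 44.1388 23.0200 0.0000 0.0000 0.0000 0.0000
k=7: j=0 S=45.6434 intr=79.7966 cont=79.3915 V=79.7966[EX]; j=1 S=57.4997 intr=67.9403 cont=67.5352 V=67.9403[EX]; j=2 S=72.4358 intr=53.0042 cont=52.5991 V=53.0042[EX]; j=3 S=91.2517 intr=34.1883 cont=33.7832 V=34.1883[EX]; j=4 S=114.9552 intr=10.4848 cont=11.8132 V=11.8132[hold]; j=5 S=144.8159 intr=0.0000 cont=0.0000 V=0.0000[hold]; j=6 S=182.4332 intr=0.0000 cont=0.0000 V=0.0000[hold]; j=7 S=229.8220 intr=0.0000 cont=0.0000 V=0.0000[hold]  S*(7)=91.2517
k=6: j=0 S=51.2297 intr=74.2103 cont=73.8052 V=74.2103[EX]; j=1 S=64.5371 intr=60.9029 cont=60.4978 V=60.9029[EX]; j=2 S=81.3012 intr=44.1388 cont=43.7336 V=44.1388[EX]; j=3 S=102.4200 intr=23.0200 cont=23.2573 V=23.2573[hold]; j=4 S=129.0246 intr=0.0000 cont=6.0622 V=6.0622[hold]; j=5 S=162.5399 intr=0.0000 cont=0.0000 V=0.0000[hold]; j=6 S=204.7612 intr=0.0000 cont=0.0000 V=0.0000[hold]  S*(6)=81.3012
k=5: j=0 S=57.4997 intr=67.9403 cont=67.5352 V=67.9403[EX]; j=1 S=72.4358 intr=53.0042 cont=52.5991 V=53.0042[EX]; j=2 S=91.2517 intr=34.1883 cont=33.8979 V=34.1883[EX]; j=3 S=114.9552 intr=10.4848 cont=14.8666 V=14.8666[hold]; j=4 S=144.8159 intr=0.0000 cont=3.1109 V=3.1109[hold]; j=5 S=182.4332 intr=0.0000 cont=0.0000 V=0.0000[hold]  S*(5)=91.2517
k=4: j=0 S=64.5371 intr=60.9029 cont=60.4978 V=60.9029[EX]; j=1 S=81.3012 intr=44.1388 cont=43.7336 V=44.1388[EX]; j=2 S=102.4200 intr=23.0200 cont=24.7339 V=24.7339[hold]; j=3 S=129.0246 intr=0.0000 cont=9.1335 V=9.1335[hold]; j=4 S=162.5399 intr=0.0000 cont=1.5964 V=1.5964[hold]  S*(4)=81.3012
k=3: j=0 S=72.4358 intr=53.0042 cont=52.5991 V=53.0042[EX]; j=1 S=91.2517 intr=34.1883 cont=34.6120 V=34.6120[hold]; j=2 S=114.9552 intr=10.4848 cont=17.1097 V=17.1097[hold]; j=3 S=144.8159 intr=0.0000 cont=5.4591 V=5.4591[hold]  S*(3)=72.4358
k=2: j=0 S=81.3012 intr=44.1388 cont=43.9385 V=44.1388[EX]; j=1 S=102.4200 intr=23.0200 cont=26.0361 V=26.0361[hold]; j=2 S=129.0246 intr=0.0000 cont=11.4202 V=11.4202[hold]  S*(2)=81.3012
k=1: j=0 S=91.2517 intr=34.1883 cont=35.2417 V=35.2417[hold]; j=1 S=114.9552 intr=10.4848 cont=18.8837 V=18.8837[hold]  S*(1)=-
k=0: j=0 S=102.4200 intr=23.0200 cont=27.2172 V=27.2172[hold]  S*(0)=-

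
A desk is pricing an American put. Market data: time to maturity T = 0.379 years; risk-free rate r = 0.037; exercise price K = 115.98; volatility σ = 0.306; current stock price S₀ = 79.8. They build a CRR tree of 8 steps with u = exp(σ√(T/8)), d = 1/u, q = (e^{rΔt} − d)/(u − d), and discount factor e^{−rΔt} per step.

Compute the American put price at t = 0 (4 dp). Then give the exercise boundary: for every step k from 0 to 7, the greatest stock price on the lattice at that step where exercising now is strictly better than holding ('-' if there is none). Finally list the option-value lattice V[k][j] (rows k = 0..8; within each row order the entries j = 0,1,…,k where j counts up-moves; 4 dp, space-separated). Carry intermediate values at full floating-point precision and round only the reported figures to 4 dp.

Δt=0.04738  u=1.06887  d=0.93557  q=0.49652  discount=0.99825
step 8 (expiry): payoffs max(K−S,0) = 69.1419 62.4681 54.8434 46.1323 36.1800 24.8096 11.8191 0.0000 0.0000
step 7: (k=7,j=0): S=50.0639, (K−S)⁺=65.9161, hold=65.7130 ⇒ V=65.9161 exercise | (k=7,j=1): S=57.1973, (K−S)⁺=58.7827, hold=58.5796 ⇒ V=58.7827 exercise | (k=7,j=2): S=65.3471, (K−S)⁺=50.6329, hold=50.4298 ⇒ V=50.6329 exercise | (k=7,j=3): S=74.6582, (K−S)⁺=41.3218, hold=41.1187 ⇒ V=41.3218 exercise | (k=7,j=4): S=85.2959, (K−S)⁺=30.6841, hold=30.4809 ⇒ V=30.6841 exercise | (k=7,j=5): S=97.4494, (K−S)⁺=18.5306, hold=18.3275 ⇒ V=18.5306 exercise | (k=7,j=6): S=111.3346, (K−S)⁺=4.6454, hold=5.9403 ⇒ V=5.9403 continue | (k=7,j=7): S=127.1983, (K−S)⁺=0.0000, hold=0.0000 ⇒ V=0.0000 continue  boundary S*=97.4494
step 6: (k=6,j=0): S=53.5119, (K−S)⁺=62.4681, hold=62.2650 ⇒ V=62.4681 exercise | (k=6,j=1): S=61.1366, (K−S)⁺=54.8434, hold=54.6403 ⇒ V=54.8434 exercise | (k=6,j=2): S=69.8477, (K−S)⁺=46.1323, hold=45.9292 ⇒ V=46.1323 exercise | (k=6,j=3): S=79.8000, (K−S)⁺=36.1800, hold=35.9769 ⇒ V=36.1800 exercise | (k=6,j=4): S=91.1704, (K−S)⁺=24.8096, hold=24.6065 ⇒ V=24.8096 exercise | (k=6,j=5): S=104.1609, (K−S)⁺=11.8191, hold=12.2578 ⇒ V=12.2578 continue | (k=6,j=6): S=119.0024, (K−S)⁺=0.0000, hold=2.9856 ⇒ V=2.9856 continue  boundary S*=91.1704
step 5: (k=5,j=0): S=57.1973, (K−S)⁺=58.7827, hold=58.5796 ⇒ V=58.7827 exercise | (k=5,j=1): S=65.3471, (K−S)⁺=50.6329, hold=50.4298 ⇒ V=50.6329 exercise | (k=5,j=2): S=74.6582, (K−S)⁺=41.3218, hold=41.1187 ⇒ V=41.3218 exercise | (k=5,j=3): S=85.2959, (K−S)⁺=30.6841, hold=30.4809 ⇒ V=30.6841 exercise | (k=5,j=4): S=97.4494, (K−S)⁺=18.5306, hold=18.5449 ⇒ V=18.5449 continue | (k=5,j=5): S=111.3346, (K−S)⁺=4.6454, hold=7.6406 ⇒ V=7.6406 continue  boundary S*=85.2959
step 4: (k=4,j=0): S=61.1366, (K−S)⁺=54.8434, hold=54.6403 ⇒ V=54.8434 exercise | (k=4,j=1): S=69.8477, (K−S)⁺=46.1323, hold=45.9292 ⇒ V=46.1323 exercise | (k=4,j=2): S=79.8000, (K−S)⁺=36.1800, hold=35.9769 ⇒ V=36.1800 exercise | (k=4,j=3): S=91.1704, (K−S)⁺=24.8096, hold=24.6136 ⇒ V=24.8096 exercise | (k=4,j=4): S=104.1609, (K−S)⁺=11.8191, hold=13.1077 ⇒ V=13.1077 continue  boundary S*=91.1704
step 3: (k=3,j=0): S=65.3471, (K−S)⁺=50.6329, hold=50.4298 ⇒ V=50.6329 exercise | (k=3,j=1): S=74.6582, (K−S)⁺=41.3218, hold=41.1187 ⇒ V=41.3218 exercise | (k=3,j=2): S=85.2959, (K−S)⁺=30.6841, hold=30.4809 ⇒ V=30.6841 exercise | (k=3,j=3): S=97.4494, (K−S)⁺=18.5306, hold=18.9662 ⇒ V=18.9662 continue  boundary S*=85.2959
step 2: (k=2,j=0): S=69.8477, (K−S)⁺=46.1323, hold=45.9292 ⇒ V=46.1323 exercise | (k=2,j=1): S=79.8000, (K−S)⁺=36.1800, hold=35.9769 ⇒ V=36.1800 exercise | (k=2,j=2): S=91.1704, (K−S)⁺=24.8096, hold=24.8224 ⇒ V=24.8224 continue  boundary S*=79.8000
step 1: (k=1,j=0): S=74.6582, (K−S)⁺=41.3218, hold=41.1187 ⇒ V=41.3218 exercise | (k=1,j=1): S=85.2959, (K−S)⁺=30.6841, hold=30.4873 ⇒ V=30.6841 exercise  boundary S*=85.2959
step 0: (k=0,j=0): S=79.8000, (K−S)⁺=36.1800, hold=35.9769 ⇒ V=36.1800 exercise  boundary S*=79.8000

price = 36.1800
boundary = 79.8000 85.2959 79.8000 85.2959 91.1704 85.2959 91.1704 97.4494
tree:
36.1800
41.3218 30.6841
46.1323 36.1800 24.8224
50.6329 41.3218 30.6841 18.9662
54.8434 46.1323 36.1800 24.8096 13.1077
58.7827 50.6329 41.3218 30.6841 18.5449 7.6406
62.4681 54.8434 46.1323 36.1800 24.8096 12.2578 2.9856
65.9161 58.7827 50.6329 41.3218 30.6841 18.5306 5.9403 0.0000
69.1419 62.4681 54.8434 46.1323 36.1800 24.8096 11.8191 0.0000 0.0000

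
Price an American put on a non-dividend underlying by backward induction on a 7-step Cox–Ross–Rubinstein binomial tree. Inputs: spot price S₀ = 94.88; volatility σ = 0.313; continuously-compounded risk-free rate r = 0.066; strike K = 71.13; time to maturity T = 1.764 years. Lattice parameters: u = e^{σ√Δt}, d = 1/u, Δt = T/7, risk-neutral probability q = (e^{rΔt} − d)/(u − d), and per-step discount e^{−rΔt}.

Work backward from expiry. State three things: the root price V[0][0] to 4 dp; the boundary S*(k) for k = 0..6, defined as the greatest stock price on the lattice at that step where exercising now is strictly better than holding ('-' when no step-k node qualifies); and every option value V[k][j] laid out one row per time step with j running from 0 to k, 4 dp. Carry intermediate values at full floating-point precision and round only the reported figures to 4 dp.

price = 3.1710
boundary = - - - - 50.6082 43.2497 50.6082
tree:
3.1710
5.2971 1.2638
8.6181 2.3293 0.2973
13.5715 4.2149 0.6220 0.0000
20.5218 7.4413 1.3012 0.0000 0.0000
27.8803 12.6882 2.7219 0.0000 0.0000 0.0000
34.1690 20.5218 5.6940 0.0000 0.0000 0.0000 0.0000
39.5432 27.8803 11.9112 0.0000 0.0000 0.0000 0.0000 0.0000

params: Δt=0.25200 u=1.17014 d=0.85460 q=0.51395 e^(-rΔt)=0.98351
t_7 payoffs: 39.5432 27.8803 11.9112 0.0000 0.0000 0.0000 0.0000 0.0000
t_6: node(6,0) S=36.9610 payoff=34.1690 vs cont=32.9957 → 34.1690 [stop]  node(6,1) S=50.6082 payoff=20.5218 vs cont=19.3485 → 20.5218 [stop]  node(6,2) S=69.2944 payoff=1.8356 vs cont=5.6940 → 5.6940 [wait]  node(6,3) S=94.8800 payoff=0.0000 vs cont=0.0000 → 0.0000 [wait]  node(6,4) S=129.9127 payoff=0.0000 vs cont=0.0000 → 0.0000 [wait]  node(6,5) S=177.8805 payoff=0.0000 vs cont=0.0000 → 0.0000 [wait]  node(6,6) S=243.5595 payoff=0.0000 vs cont=0.0000 → 0.0000 [wait]  ⇒ S*(6)=50.6082
t_5: node(5,0) S=43.2497 payoff=27.8803 vs cont=26.7071 → 27.8803 [stop]  node(5,1) S=59.2188 payoff=11.9112 vs cont=12.6882 → 12.6882 [wait]  node(5,2) S=81.0842 payoff=0.0000 vs cont=2.7219 → 2.7219 [wait]  node(5,3) S=111.0230 payoff=0.0000 vs cont=0.0000 → 0.0000 [wait]  node(5,4) S=152.0162 payoff=0.0000 vs cont=0.0000 → 0.0000 [wait]  node(5,5) S=208.1454 payoff=0.0000 vs cont=0.0000 → 0.0000 [wait]  ⇒ S*(5)=43.2497
t_4: node(4,0) S=50.6082 payoff=20.5218 vs cont=19.7413 → 20.5218 [stop]  node(4,1) S=69.2944 payoff=1.8356 vs cont=7.4413 → 7.4413 [wait]  node(4,2) S=94.8800 payoff=0.0000 vs cont=1.3012 → 1.3012 [wait]  node(4,3) S=129.9127 payoff=0.0000 vs cont=0.0000 → 0.0000 [wait]  node(4,4) S=177.8805 payoff=0.0000 vs cont=0.0000 → 0.0000 [wait]  ⇒ S*(4)=50.6082
t_3: node(3,0) S=59.2188 payoff=11.9112 vs cont=13.5715 → 13.5715 [wait]  node(3,1) S=81.0842 payoff=0.0000 vs cont=4.2149 → 4.2149 [wait]  node(3,2) S=111.0230 payoff=0.0000 vs cont=0.6220 → 0.6220 [wait]  node(3,3) S=152.0162 payoff=0.0000 vs cont=0.0000 → 0.0000 [wait]  ⇒ S*(3)=-
t_2: node(2,0) S=69.2944 payoff=1.8356 vs cont=8.6181 → 8.6181 [wait]  node(2,1) S=94.8800 payoff=0.0000 vs cont=2.3293 → 2.3293 [wait]  node(2,2) S=129.9127 payoff=0.0000 vs cont=0.2973 → 0.2973 [wait]  ⇒ S*(2)=-
t_1: node(1,0) S=81.0842 payoff=0.0000 vs cont=5.2971 → 5.2971 [wait]  node(1,1) S=111.0230 payoff=0.0000 vs cont=1.2638 → 1.2638 [wait]  ⇒ S*(1)=-
t_0: node(0,0) S=94.8800 payoff=0.0000 vs cont=3.1710 → 3.1710 [wait]  ⇒ S*(0)=-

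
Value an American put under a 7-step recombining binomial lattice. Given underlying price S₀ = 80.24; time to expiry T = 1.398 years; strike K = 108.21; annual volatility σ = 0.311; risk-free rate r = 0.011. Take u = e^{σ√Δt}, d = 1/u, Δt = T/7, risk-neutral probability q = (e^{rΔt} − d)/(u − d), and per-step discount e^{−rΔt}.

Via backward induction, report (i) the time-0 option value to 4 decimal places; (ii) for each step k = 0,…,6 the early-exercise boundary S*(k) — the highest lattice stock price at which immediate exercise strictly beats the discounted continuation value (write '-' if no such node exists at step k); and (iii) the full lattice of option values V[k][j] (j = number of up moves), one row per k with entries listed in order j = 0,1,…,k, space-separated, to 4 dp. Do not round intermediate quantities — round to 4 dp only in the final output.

Δt=0.19971, u=1.14911, d=0.87024, q=0.47320, disc=e^(-rΔt)=0.99781
k=7 terminal: V=max(K-S,0) → 77.8801 68.1611 55.3276 38.3818 16.0058 0.0000 0.0000 0.0000
k=6: j=0 S=34.8523 intr=73.3577 cont=73.1203 V=73.3577[EX]; j=1 S=46.0205 intr=62.1895 cont=61.9521 V=62.1895[EX]; j=2 S=60.7674 intr=47.4426 cont=47.2051 V=47.4426[EX]; j=3 S=80.2400 intr=27.9700 cont=27.7325 V=27.9700[EX]; j=4 S=105.9524 intr=2.2576 cont=8.4134 V=8.4134[hold]; j=5 S=139.9043 intr=0.0000 cont=0.0000 V=0.0000[hold]; j=6 S=184.7358 intr=0.0000 cont=0.0000 V=0.0000[hold]  S*(6)=80.2400
k=5: j=0 S=40.0489 intr=68.1611 cont=67.9236 V=68.1611[EX]; j=1 S=52.8824 intr=55.3276 cont=55.0902 V=55.3276[EX]; j=2 S=69.8282 intr=38.3818 cont=38.1443 V=38.3818[EX]; j=3 S=92.2042 intr=16.0058 cont=18.6748 V=18.6748[hold]; j=4 S=121.7506 intr=0.0000 cont=4.4225 V=4.4225[hold]; j=5 S=160.7648 intr=0.0000 cont=0.0000 V=0.0000[hold]  S*(5)=69.8282
k=4: j=0 S=46.0205 intr=62.1895 cont=61.9521 V=62.1895[EX]; j=1 S=60.7674 intr=47.4426 cont=47.2051 V=47.4426[EX]; j=2 S=80.2400 intr=27.9700 cont=28.9928 V=28.9928[hold]; j=3 S=105.9524 intr=2.2576 cont=11.9045 V=11.9045[hold]; j=4 S=139.9043 intr=0.0000 cont=2.3247 V=2.3247[hold]  S*(4)=60.7674
k=3: j=0 S=52.8824 intr=55.3276 cont=55.0902 V=55.3276[EX]; j=1 S=69.8282 intr=38.3818 cont=38.6272 V=38.6272[hold]; j=2 S=92.2042 intr=16.0058 cont=20.8608 V=20.8608[hold]; j=3 S=121.7506 intr=0.0000 cont=7.3552 V=7.3552[hold]  S*(3)=52.8824
k=2: j=0 S=60.7674 intr=47.4426 cont=47.3210 V=47.4426[EX]; j=1 S=80.2400 intr=27.9700 cont=30.1539 V=30.1539[hold]; j=2 S=105.9524 intr=2.2576 cont=14.4382 V=14.4382[hold]  S*(2)=60.7674
k=1: j=0 S=69.8282 intr=38.3818 cont=39.1755 V=39.1755[hold]; j=1 S=92.2042 intr=16.0058 cont=22.6674 V=22.6674[hold]  S*(1)=-
k=0: j=0 S=80.2400 intr=27.9700 cont=31.2951 V=31.2951[hold]  S*(0)=-

price = 31.2951
boundary = - - 60.7674 52.8824 60.7674 69.8282 80.2400
tree:
31.2951
39.1755 22.6674
47.4426 30.1539 14.4382
55.3276 38.6272 20.8608 7.3552
62.1895 47.4426 28.9928 11.9045 2.3247
68.1611 55.3276 38.3818 18.6748 4.4225 0.0000
73.3577 62.1895 47.4426 27.9700 8.4134 0.0000 0.0000
77.8801 68.1611 55.3276 38.3818 16.0058 0.0000 0.0000 0.0000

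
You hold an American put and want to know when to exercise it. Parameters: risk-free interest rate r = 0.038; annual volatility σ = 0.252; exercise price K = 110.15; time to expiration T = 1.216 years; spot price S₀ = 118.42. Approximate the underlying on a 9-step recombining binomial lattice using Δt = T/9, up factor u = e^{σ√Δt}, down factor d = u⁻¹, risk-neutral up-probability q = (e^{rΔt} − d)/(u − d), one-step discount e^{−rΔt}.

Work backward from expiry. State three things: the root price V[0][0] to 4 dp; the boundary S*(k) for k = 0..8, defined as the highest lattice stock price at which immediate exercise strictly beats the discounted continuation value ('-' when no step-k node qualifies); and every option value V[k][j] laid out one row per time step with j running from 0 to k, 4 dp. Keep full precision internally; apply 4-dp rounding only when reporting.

price = 7.1850
boundary = - - - - 81.7546 74.5219 81.7546 89.6893 98.3940
tree:
7.1850
10.6099 3.8959
15.2350 6.1774 1.6957
21.1828 9.5511 2.9283 0.5029
28.3954 14.3180 4.9687 0.9551 0.0642
35.6281 20.6552 8.2425 1.8053 0.1302 0.0000
42.2209 28.3954 13.2670 3.3938 0.2642 0.0000 0.0000
48.2304 35.6281 20.4607 6.3400 0.5360 0.0000 0.0000 0.0000
53.7084 42.2209 28.3954 11.7560 1.0874 0.0000 0.0000 0.0000 0.0000
58.7017 48.2304 35.6281 20.4607 2.2064 0.0000 0.0000 0.0000 0.0000 0.0000

Δt=0.13511  u=1.09705  d=0.91153  q=0.50460  discount=0.99488
step 9 (expiry): payoffs max(K−S,0) = 58.7017 48.2304 35.6281 20.4607 2.2064 0.0000 0.0000 0.0000 0.0000 0.0000
step 8: (k=8,j=0): S=56.4416, (K−S)⁺=53.7084, hold=53.1443 ⇒ V=53.7084 exercise | (k=8,j=1): S=67.9291, (K−S)⁺=42.2209, hold=41.6568 ⇒ V=42.2209 exercise | (k=8,j=2): S=81.7546, (K−S)⁺=28.3954, hold=27.8313 ⇒ V=28.3954 exercise | (k=8,j=3): S=98.3940, (K−S)⁺=11.7560, hold=11.1919 ⇒ V=11.7560 exercise | (k=8,j=4): S=118.4200, (K−S)⁺=0.0000, hold=1.0874 ⇒ V=1.0874 continue | (k=8,j=5): S=142.5218, (K−S)⁺=0.0000, hold=0.0000 ⇒ V=0.0000 continue | (k=8,j=6): S=171.5291, (K−S)⁺=0.0000, hold=0.0000 ⇒ V=0.0000 continue | (k=8,j=7): S=206.4401, (K−S)⁺=0.0000, hold=0.0000 ⇒ V=0.0000 continue | (k=8,j=8): S=248.4566, (K−S)⁺=0.0000, hold=0.0000 ⇒ V=0.0000 continue  boundary S*=98.3940
step 7: (k=7,j=0): S=61.9196, (K−S)⁺=48.2304, hold=47.6664 ⇒ V=48.2304 exercise | (k=7,j=1): S=74.5219, (K−S)⁺=35.6281, hold=35.0640 ⇒ V=35.6281 exercise | (k=7,j=2): S=89.6893, (K−S)⁺=20.4607, hold=19.8966 ⇒ V=20.4607 exercise | (k=7,j=3): S=107.9436, (K−S)⁺=2.2064, hold=6.3400 ⇒ V=6.3400 continue | (k=7,j=4): S=129.9132, (K−S)⁺=0.0000, hold=0.5360 ⇒ V=0.5360 continue | (k=7,j=5): S=156.3542, (K−S)⁺=0.0000, hold=0.0000 ⇒ V=0.0000 continue | (k=7,j=6): S=188.1767, (K−S)⁺=0.0000, hold=0.0000 ⇒ V=0.0000 continue | (k=7,j=7): S=226.4761, (K−S)⁺=0.0000, hold=0.0000 ⇒ V=0.0000 continue  boundary S*=89.6893
step 6: (k=6,j=0): S=67.9291, (K−S)⁺=42.2209, hold=41.6568 ⇒ V=42.2209 exercise | (k=6,j=1): S=81.7546, (K−S)⁺=28.3954, hold=27.8313 ⇒ V=28.3954 exercise | (k=6,j=2): S=98.3940, (K−S)⁺=11.7560, hold=13.2670 ⇒ V=13.2670 continue | (k=6,j=3): S=118.4200, (K−S)⁺=0.0000, hold=3.3938 ⇒ V=3.3938 continue | (k=6,j=4): S=142.5218, (K−S)⁺=0.0000, hold=0.2642 ⇒ V=0.2642 continue | (k=6,j=5): S=171.5291, (K−S)⁺=0.0000, hold=0.0000 ⇒ V=0.0000 continue | (k=6,j=6): S=206.4401, (K−S)⁺=0.0000, hold=0.0000 ⇒ V=0.0000 continue  boundary S*=81.7546
step 5: (k=5,j=0): S=74.5219, (K−S)⁺=35.6281, hold=35.0640 ⇒ V=35.6281 exercise | (k=5,j=1): S=89.6893, (K−S)⁺=20.4607, hold=20.6552 ⇒ V=20.6552 continue | (k=5,j=2): S=107.9436, (K−S)⁺=2.2064, hold=8.2425 ⇒ V=8.2425 continue | (k=5,j=3): S=129.9132, (K−S)⁺=0.0000, hold=1.8053 ⇒ V=1.8053 continue | (k=5,j=4): S=156.3542, (K−S)⁺=0.0000, hold=0.1302 ⇒ V=0.1302 continue | (k=5,j=5): S=188.1767, (K−S)⁺=0.0000, hold=0.0000 ⇒ V=0.0000 continue  boundary S*=74.5219
step 4: (k=4,j=0): S=81.7546, (K−S)⁺=28.3954, hold=27.9289 ⇒ V=28.3954 exercise | (k=4,j=1): S=98.3940, (K−S)⁺=11.7560, hold=14.3180 ⇒ V=14.3180 continue | (k=4,j=2): S=118.4200, (K−S)⁺=0.0000, hold=4.9687 ⇒ V=4.9687 continue | (k=4,j=3): S=142.5218, (K−S)⁺=0.0000, hold=0.9551 ⇒ V=0.9551 continue | (k=4,j=4): S=171.5291, (K−S)⁺=0.0000, hold=0.0642 ⇒ V=0.0642 continue  boundary S*=81.7546
step 3: (k=3,j=0): S=89.6893, (K−S)⁺=20.4607, hold=21.1828 ⇒ V=21.1828 continue | (k=3,j=1): S=107.9436, (K−S)⁺=2.2064, hold=9.5511 ⇒ V=9.5511 continue | (k=3,j=2): S=129.9132, (K−S)⁺=0.0000, hold=2.9283 ⇒ V=2.9283 continue | (k=3,j=3): S=156.3542, (K−S)⁺=0.0000, hold=0.5029 ⇒ V=0.5029 continue  boundary S*=-
step 2: (k=2,j=0): S=98.3940, (K−S)⁺=11.7560, hold=15.2350 ⇒ V=15.2350 continue | (k=2,j=1): S=118.4200, (K−S)⁺=0.0000, hold=6.1774 ⇒ V=6.1774 continue | (k=2,j=2): S=142.5218, (K−S)⁺=0.0000, hold=1.6957 ⇒ V=1.6957 continue  boundary S*=-
step 1: (k=1,j=0): S=107.9436, (K−S)⁺=2.2064, hold=10.6099 ⇒ V=10.6099 continue | (k=1,j=1): S=129.9132, (K−S)⁺=0.0000, hold=3.8959 ⇒ V=3.8959 continue  boundary S*=-
step 0: (k=0,j=0): S=118.4200, (K−S)⁺=0.0000, hold=7.1850 ⇒ V=7.1850 continue  boundary S*=-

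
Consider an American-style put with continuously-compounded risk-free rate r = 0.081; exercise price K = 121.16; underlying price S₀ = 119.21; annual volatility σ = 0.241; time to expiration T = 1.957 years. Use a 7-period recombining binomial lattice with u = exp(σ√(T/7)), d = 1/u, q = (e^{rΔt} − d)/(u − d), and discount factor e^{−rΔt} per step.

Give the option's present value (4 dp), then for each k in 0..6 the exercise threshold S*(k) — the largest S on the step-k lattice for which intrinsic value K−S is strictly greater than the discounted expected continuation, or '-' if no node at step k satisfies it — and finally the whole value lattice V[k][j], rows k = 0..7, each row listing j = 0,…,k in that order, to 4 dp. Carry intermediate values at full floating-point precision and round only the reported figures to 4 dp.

price = 10.6899
boundary = - - 92.3912 81.3372 92.3912 81.3372 92.3912
tree:
10.6899
17.8122 5.4828
28.7688 9.8581 2.2396
39.8228 17.1700 4.4666 0.5662
49.5542 28.7688 8.6804 1.3097 0.0000
58.1213 39.8228 16.2583 3.0297 0.0000 0.0000
65.6634 49.5542 28.7688 7.0085 0.0000 0.0000 0.0000
72.3032 58.1213 39.8228 16.2126 0.0000 0.0000 0.0000 0.0000

Δt=0.27957  u=1.13590  d=0.88036  q=0.55781  discount=0.97761
step 7 (expiry): payoffs max(K−S,0) = 72.3032 58.1213 39.8228 16.2126 0.0000 0.0000 0.0000 0.0000
step 6: (k=6,j=0): S=55.4966, (K−S)⁺=65.6634, hold=62.9506 ⇒ V=65.6634 exercise | (k=6,j=1): S=71.6058, (K−S)⁺=49.5542, hold=46.8413 ⇒ V=49.5542 exercise | (k=6,j=2): S=92.3912, (K−S)⁺=28.7688, hold=26.0560 ⇒ V=28.7688 exercise | (k=6,j=3): S=119.2100, (K−S)⁺=1.9500, hold=7.0085 ⇒ V=7.0085 continue | (k=6,j=4): S=153.8136, (K−S)⁺=0.0000, hold=0.0000 ⇒ V=0.0000 continue | (k=6,j=5): S=198.4619, (K−S)⁺=0.0000, hold=0.0000 ⇒ V=0.0000 continue | (k=6,j=6): S=256.0703, (K−S)⁺=0.0000, hold=0.0000 ⇒ V=0.0000 continue  boundary S*=92.3912
step 5: (k=5,j=0): S=63.0387, (K−S)⁺=58.1213, hold=55.4084 ⇒ V=58.1213 exercise | (k=5,j=1): S=81.3372, (K−S)⁺=39.8228, hold=37.1099 ⇒ V=39.8228 exercise | (k=5,j=2): S=104.9474, (K−S)⁺=16.2126, hold=16.2583 ⇒ V=16.2583 continue | (k=5,j=3): S=135.4109, (K−S)⁺=0.0000, hold=3.0297 ⇒ V=3.0297 continue | (k=5,j=4): S=174.7173, (K−S)⁺=0.0000, hold=0.0000 ⇒ V=0.0000 continue | (k=5,j=5): S=225.4333, (K−S)⁺=0.0000, hold=0.0000 ⇒ V=0.0000 continue  boundary S*=81.3372
step 4: (k=4,j=0): S=71.6058, (K−S)⁺=49.5542, hold=46.8413 ⇒ V=49.5542 exercise | (k=4,j=1): S=92.3912, (K−S)⁺=28.7688, hold=26.0808 ⇒ V=28.7688 exercise | (k=4,j=2): S=119.2100, (K−S)⁺=1.9500, hold=8.6804 ⇒ V=8.6804 continue | (k=4,j=3): S=153.8136, (K−S)⁺=0.0000, hold=1.3097 ⇒ V=1.3097 continue | (k=4,j=4): S=198.4619, (K−S)⁺=0.0000, hold=0.0000 ⇒ V=0.0000 continue  boundary S*=92.3912
step 3: (k=3,j=0): S=81.3372, (K−S)⁺=39.8228, hold=37.1099 ⇒ V=39.8228 exercise | (k=3,j=1): S=104.9474, (K−S)⁺=16.2126, hold=17.1700 ⇒ V=17.1700 continue | (k=3,j=2): S=135.4109, (K−S)⁺=0.0000, hold=4.4666 ⇒ V=4.4666 continue | (k=3,j=3): S=174.7173, (K−S)⁺=0.0000, hold=0.5662 ⇒ V=0.5662 continue  boundary S*=81.3372
step 2: (k=2,j=0): S=92.3912, (K−S)⁺=28.7688, hold=26.5780 ⇒ V=28.7688 exercise | (k=2,j=1): S=119.2100, (K−S)⁺=1.9500, hold=9.8581 ⇒ V=9.8581 continue | (k=2,j=2): S=153.8136, (K−S)⁺=0.0000, hold=2.2396 ⇒ V=2.2396 continue  boundary S*=92.3912
step 1: (k=1,j=0): S=104.9474, (K−S)⁺=16.2126, hold=17.8122 ⇒ V=17.8122 continue | (k=1,j=1): S=135.4109, (K−S)⁺=0.0000, hold=5.4828 ⇒ V=5.4828 continue  boundary S*=-
step 0: (k=0,j=0): S=119.2100, (K−S)⁺=1.9500, hold=10.6899 ⇒ V=10.6899 continue  boundary S*=-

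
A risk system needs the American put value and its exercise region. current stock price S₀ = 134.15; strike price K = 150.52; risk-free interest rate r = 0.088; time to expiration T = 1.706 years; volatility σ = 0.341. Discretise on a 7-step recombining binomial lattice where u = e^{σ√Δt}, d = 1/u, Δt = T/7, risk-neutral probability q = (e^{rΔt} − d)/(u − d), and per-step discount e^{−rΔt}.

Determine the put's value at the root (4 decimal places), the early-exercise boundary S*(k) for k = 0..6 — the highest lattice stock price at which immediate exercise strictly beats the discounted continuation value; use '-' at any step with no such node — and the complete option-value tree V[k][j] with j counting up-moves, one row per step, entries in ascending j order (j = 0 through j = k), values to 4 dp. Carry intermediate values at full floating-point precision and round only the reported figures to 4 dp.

Δt=0.24371  u=1.18334  d=0.84506  q=0.52210  discount=0.97878
step 7 (expiry): payoffs max(K−S,0) = 109.2326 92.7052 69.5621 37.1547 0.0000 0.0000 0.0000 0.0000
step 6: (k=6,j=0): S=48.8572, (K−S)⁺=101.6628, hold=98.4690 ⇒ V=101.6628 exercise | (k=6,j=1): S=68.4146, (K−S)⁺=82.1054, hold=78.9115 ⇒ V=82.1054 exercise | (k=6,j=2): S=95.8010, (K−S)⁺=54.7190, hold=51.5252 ⇒ V=54.7190 exercise | (k=6,j=3): S=134.1500, (K−S)⁺=16.3700, hold=17.3795 ⇒ V=17.3795 continue | (k=6,j=4): S=187.8501, (K−S)⁺=0.0000, hold=0.0000 ⇒ V=0.0000 continue | (k=6,j=5): S=263.0464, (K−S)⁺=0.0000, hold=0.0000 ⇒ V=0.0000 continue | (k=6,j=6): S=368.3436, (K−S)⁺=0.0000, hold=0.0000 ⇒ V=0.0000 continue  boundary S*=95.8010
step 5: (k=5,j=0): S=57.8148, (K−S)⁺=92.7052, hold=89.5114 ⇒ V=92.7052 exercise | (k=5,j=1): S=80.9579, (K−S)⁺=69.5621, hold=66.3682 ⇒ V=69.5621 exercise | (k=5,j=2): S=113.3653, (K−S)⁺=37.1547, hold=34.4767 ⇒ V=37.1547 exercise | (k=5,j=3): S=158.7454, (K−S)⁺=0.0000, hold=8.1295 ⇒ V=8.1295 continue | (k=5,j=4): S=222.2910, (K−S)⁺=0.0000, hold=0.0000 ⇒ V=0.0000 continue | (k=5,j=5): S=311.2739, (K−S)⁺=0.0000, hold=0.0000 ⇒ V=0.0000 continue  boundary S*=113.3653
step 4: (k=4,j=0): S=68.4146, (K−S)⁺=82.1054, hold=78.9115 ⇒ V=82.1054 exercise | (k=4,j=1): S=95.8010, (K−S)⁺=54.7190, hold=51.5252 ⇒ V=54.7190 exercise | (k=4,j=2): S=134.1500, (K−S)⁺=16.3700, hold=21.5338 ⇒ V=21.5338 continue | (k=4,j=3): S=187.8501, (K−S)⁺=0.0000, hold=3.8027 ⇒ V=3.8027 continue | (k=4,j=4): S=263.0464, (K−S)⁺=0.0000, hold=0.0000 ⇒ V=0.0000 continue  boundary S*=95.8010
step 3: (k=3,j=0): S=80.9579, (K−S)⁺=69.5621, hold=66.3682 ⇒ V=69.5621 exercise | (k=3,j=1): S=113.3653, (K−S)⁺=37.1547, hold=36.5997 ⇒ V=37.1547 exercise | (k=3,j=2): S=158.7454, (K−S)⁺=0.0000, hold=12.0159 ⇒ V=12.0159 continue | (k=3,j=3): S=222.2910, (K−S)⁺=0.0000, hold=1.7787 ⇒ V=1.7787 continue  boundary S*=113.3653
step 2: (k=2,j=0): S=95.8010, (K−S)⁺=54.7190, hold=51.5252 ⇒ V=54.7190 exercise | (k=2,j=1): S=134.1500, (K−S)⁺=16.3700, hold=23.5199 ⇒ V=23.5199 continue | (k=2,j=2): S=187.8501, (K−S)⁺=0.0000, hold=6.5296 ⇒ V=6.5296 continue  boundary S*=95.8010
step 1: (k=1,j=0): S=113.3653, (K−S)⁺=37.1547, hold=37.6146 ⇒ V=37.6146 continue | (k=1,j=1): S=158.7454, (K−S)⁺=0.0000, hold=14.3384 ⇒ V=14.3384 continue  boundary S*=-
step 0: (k=0,j=0): S=134.1500, (K−S)⁺=16.3700, hold=24.9219 ⇒ V=24.9219 continue  boundary S*=-

price = 24.9219
boundary = - - 95.8010 113.3653 95.8010 113.3653 95.8010
tree:
24.9219
37.6146 14.3384
54.7190 23.5199 6.5296
69.5621 37.1547 12.0159 1.7787
82.1054 54.7190 21.5338 3.8027 0.0000
92.7052 69.5621 37.1547 8.1295 0.0000 0.0000
101.6628 82.1054 54.7190 17.3795 0.0000 0.0000 0.0000
109.2326 92.7052 69.5621 37.1547 0.0000 0.0000 0.0000 0.0000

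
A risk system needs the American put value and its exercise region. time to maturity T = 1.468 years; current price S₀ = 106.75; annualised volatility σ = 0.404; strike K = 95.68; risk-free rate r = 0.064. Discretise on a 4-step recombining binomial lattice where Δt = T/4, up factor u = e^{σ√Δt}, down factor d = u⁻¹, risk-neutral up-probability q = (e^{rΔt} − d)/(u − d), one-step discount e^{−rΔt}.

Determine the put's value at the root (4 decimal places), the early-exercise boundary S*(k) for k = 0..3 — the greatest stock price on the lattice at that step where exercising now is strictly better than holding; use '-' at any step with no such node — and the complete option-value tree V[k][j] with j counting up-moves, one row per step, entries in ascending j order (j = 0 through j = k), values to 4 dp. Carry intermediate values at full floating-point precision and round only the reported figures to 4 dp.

params: Δt=0.36700 u=1.27730 d=0.78290 q=0.48719 e^(-rΔt)=0.97679
t_4 payoffs: 55.5747 30.2488 0.0000 0.0000 0.0000
t_3: node(3,0) S=51.2263 payoff=44.4537 vs cont=42.2325 → 44.4537 [stop]  node(3,1) S=83.5750 payoff=12.1050 vs cont=15.1518 → 15.1518 [wait]  node(3,2) S=136.3513 payoff=0.0000 vs cont=0.0000 → 0.0000 [wait]  node(3,3) S=222.4552 payoff=0.0000 vs cont=0.0000 → 0.0000 [wait]  ⇒ S*(3)=51.2263
t_2: node(2,0) S=65.4312 payoff=30.2488 vs cont=29.4776 → 30.2488 [stop]  node(2,1) S=106.7500 payoff=0.0000 vs cont=7.5897 → 7.5897 [wait]  node(2,2) S=174.1610 payoff=0.0000 vs cont=0.0000 → 0.0000 [wait]  ⇒ S*(2)=65.4312
t_1: node(1,0) S=83.5750 payoff=12.1050 vs cont=18.7636 → 18.7636 [wait]  node(1,1) S=136.3513 payoff=0.0000 vs cont=3.8017 → 3.8017 [wait]  ⇒ S*(1)=-
t_0: node(0,0) S=106.7500 payoff=0.0000 vs cont=11.2080 → 11.2080 [wait]  ⇒ S*(0)=-

price = 11.2080
boundary = - - 65.4312 51.2263
tree:
11.2080
18.7636 3.8017
30.2488 7.5897 0.0000
44.4537 15.1518 0.0000 0.0000
55.5747 30.2488 0.0000 0.0000 0.0000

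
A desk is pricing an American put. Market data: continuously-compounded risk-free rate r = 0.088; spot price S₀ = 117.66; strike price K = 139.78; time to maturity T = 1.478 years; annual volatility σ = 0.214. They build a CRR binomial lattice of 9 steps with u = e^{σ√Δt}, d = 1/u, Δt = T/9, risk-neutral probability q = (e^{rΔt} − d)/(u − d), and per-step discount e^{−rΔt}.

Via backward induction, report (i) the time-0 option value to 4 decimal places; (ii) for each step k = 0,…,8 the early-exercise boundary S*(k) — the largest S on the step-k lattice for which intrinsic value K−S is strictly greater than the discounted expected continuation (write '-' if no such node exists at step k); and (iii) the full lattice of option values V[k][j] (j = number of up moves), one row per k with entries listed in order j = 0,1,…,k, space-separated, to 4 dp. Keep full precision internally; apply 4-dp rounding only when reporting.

price = 22.1200
boundary = 117.6600 107.8862 117.6600 107.8862 117.6600 107.8862 117.6600 107.8862 117.6600
tree:
22.1200
31.8938 14.0979
40.8557 22.1200 8.2147
49.0732 31.8938 13.7042 4.1519
56.6080 40.8557 22.1200 7.5042 1.6484
63.5169 49.0732 31.8938 13.1396 3.3092 0.3976
69.8520 56.6080 40.8557 22.1200 6.4852 0.9212 0.0000
75.6608 63.5169 49.0732 31.8938 12.2867 2.1345 0.0000 0.0000
80.9870 69.8520 56.6080 40.8557 22.1200 4.9461 0.0000 0.0000 0.0000
85.8708 75.6608 63.5169 49.0732 31.8938 11.4608 0.0000 0.0000 0.0000 0.0000

Δt=0.16422  u=1.09059  d=0.91693  q=0.56215  discount=0.98565
step 9 (expiry): payoffs max(K−S,0) = 85.8708 75.6608 63.5169 49.0732 31.8938 11.4608 0.0000 0.0000 0.0000 0.0000
step 8: (k=8,j=0): S=58.7930, (K−S)⁺=80.9870, hold=78.9815 ⇒ V=80.9870 exercise | (k=8,j=1): S=69.9280, (K−S)⁺=69.8520, hold=67.8465 ⇒ V=69.8520 exercise | (k=8,j=2): S=83.1720, (K−S)⁺=56.6080, hold=54.6025 ⇒ V=56.6080 exercise | (k=8,j=3): S=98.9243, (K−S)⁺=40.8557, hold=38.8502 ⇒ V=40.8557 exercise | (k=8,j=4): S=117.6600, (K−S)⁺=22.1200, hold=20.1145 ⇒ V=22.1200 exercise | (k=8,j=5): S=139.9441, (K−S)⁺=0.0000, hold=4.9461 ⇒ V=4.9461 continue | (k=8,j=6): S=166.4488, (K−S)⁺=0.0000, hold=0.0000 ⇒ V=0.0000 continue | (k=8,j=7): S=197.9732, (K−S)⁺=0.0000, hold=0.0000 ⇒ V=0.0000 continue | (k=8,j=8): S=235.4682, (K−S)⁺=0.0000, hold=0.0000 ⇒ V=0.0000 continue  boundary S*=117.6600
step 7: (k=7,j=0): S=64.1192, (K−S)⁺=75.6608, hold=73.6552 ⇒ V=75.6608 exercise | (k=7,j=1): S=76.2631, (K−S)⁺=63.5169, hold=61.5114 ⇒ V=63.5169 exercise | (k=7,j=2): S=90.7068, (K−S)⁺=49.0732, hold=47.0676 ⇒ V=49.0732 exercise | (k=7,j=3): S=107.8862, (K−S)⁺=31.8938, hold=29.8883 ⇒ V=31.8938 exercise | (k=7,j=4): S=128.3192, (K−S)⁺=11.4608, hold=12.2867 ⇒ V=12.2867 continue | (k=7,j=5): S=152.6222, (K−S)⁺=0.0000, hold=2.1345 ⇒ V=2.1345 continue | (k=7,j=6): S=181.5279, (K−S)⁺=0.0000, hold=0.0000 ⇒ V=0.0000 continue | (k=7,j=7): S=215.9083, (K−S)⁺=0.0000, hold=0.0000 ⇒ V=0.0000 continue  boundary S*=107.8862
step 6: (k=6,j=0): S=69.9280, (K−S)⁺=69.8520, hold=67.8465 ⇒ V=69.8520 exercise | (k=6,j=1): S=83.1720, (K−S)⁺=56.6080, hold=54.6025 ⇒ V=56.6080 exercise | (k=6,j=2): S=98.9243, (K−S)⁺=40.8557, hold=38.8502 ⇒ V=40.8557 exercise | (k=6,j=3): S=117.6600, (K−S)⁺=22.1200, hold=20.5722 ⇒ V=22.1200 exercise | (k=6,j=4): S=139.9441, (K−S)⁺=0.0000, hold=6.4852 ⇒ V=6.4852 continue | (k=6,j=5): S=166.4488, (K−S)⁺=0.0000, hold=0.9212 ⇒ V=0.9212 continue | (k=6,j=6): S=197.9732, (K−S)⁺=0.0000, hold=0.0000 ⇒ V=0.0000 continue  boundary S*=117.6600
step 5: (k=5,j=0): S=76.2631, (K−S)⁺=63.5169, hold=61.5114 ⇒ V=63.5169 exercise | (k=5,j=1): S=90.7068, (K−S)⁺=49.0732, hold=47.0676 ⇒ V=49.0732 exercise | (k=5,j=2): S=107.8862, (K−S)⁺=31.8938, hold=29.8883 ⇒ V=31.8938 exercise | (k=5,j=3): S=128.3192, (K−S)⁺=11.4608, hold=13.1396 ⇒ V=13.1396 continue | (k=5,j=4): S=152.6222, (K−S)⁺=0.0000, hold=3.3092 ⇒ V=3.3092 continue | (k=5,j=5): S=181.5279, (K−S)⁺=0.0000, hold=0.3976 ⇒ V=0.3976 continue  boundary S*=107.8862
step 4: (k=4,j=0): S=83.1720, (K−S)⁺=56.6080, hold=54.6025 ⇒ V=56.6080 exercise | (k=4,j=1): S=98.9243, (K−S)⁺=40.8557, hold=38.8502 ⇒ V=40.8557 exercise | (k=4,j=2): S=117.6600, (K−S)⁺=22.1200, hold=21.0447 ⇒ V=22.1200 exercise | (k=4,j=3): S=139.9441, (K−S)⁺=0.0000, hold=7.5042 ⇒ V=7.5042 continue | (k=4,j=4): S=166.4488, (K−S)⁺=0.0000, hold=1.6484 ⇒ V=1.6484 continue  boundary S*=117.6600
step 3: (k=3,j=0): S=90.7068, (K−S)⁺=49.0732, hold=47.0676 ⇒ V=49.0732 exercise | (k=3,j=1): S=107.8862, (K−S)⁺=31.8938, hold=29.8883 ⇒ V=31.8938 exercise | (k=3,j=2): S=128.3192, (K−S)⁺=11.4608, hold=13.7042 ⇒ V=13.7042 continue | (k=3,j=3): S=152.6222, (K−S)⁺=0.0000, hold=4.1519 ⇒ V=4.1519 continue  boundary S*=107.8862
step 2: (k=2,j=0): S=98.9243, (K−S)⁺=40.8557, hold=38.8502 ⇒ V=40.8557 exercise | (k=2,j=1): S=117.6600, (K−S)⁺=22.1200, hold=21.3575 ⇒ V=22.1200 exercise | (k=2,j=2): S=139.9441, (K−S)⁺=0.0000, hold=8.2147 ⇒ V=8.2147 continue  boundary S*=117.6600
step 1: (k=1,j=0): S=107.8862, (K−S)⁺=31.8938, hold=29.8883 ⇒ V=31.8938 exercise | (k=1,j=1): S=128.3192, (K−S)⁺=11.4608, hold=14.0979 ⇒ V=14.0979 continue  boundary S*=107.8862
step 0: (k=0,j=0): S=117.6600, (K−S)⁺=22.1200, hold=21.5757 ⇒ V=22.1200 exercise  boundary S*=117.6600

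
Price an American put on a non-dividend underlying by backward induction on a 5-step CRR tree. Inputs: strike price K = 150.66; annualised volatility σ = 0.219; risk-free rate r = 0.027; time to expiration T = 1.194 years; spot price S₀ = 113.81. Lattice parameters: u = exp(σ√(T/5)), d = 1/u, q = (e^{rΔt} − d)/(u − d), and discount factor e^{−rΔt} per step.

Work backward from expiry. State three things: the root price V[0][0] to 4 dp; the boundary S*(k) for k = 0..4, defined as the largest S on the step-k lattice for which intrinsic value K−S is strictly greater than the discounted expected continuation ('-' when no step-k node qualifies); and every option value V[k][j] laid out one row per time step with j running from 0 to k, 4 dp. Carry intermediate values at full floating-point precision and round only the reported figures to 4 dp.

params: Δt=0.23880 u=1.11296 d=0.89851 q=0.50343 e^(-rΔt)=0.99357
t_5 payoffs: 84.0113 68.1043 48.4007 23.9945 0.0000 0.0000
t_4: node(4,0) S=74.1770 payoff=76.4830 vs cont=75.5147 → 76.4830 [stop]  node(4,1) S=91.8808 payoff=58.7792 vs cont=57.8109 → 58.7792 [stop]  node(4,2) S=113.8100 payoff=36.8500 vs cont=35.8817 → 36.8500 [stop]  node(4,3) S=140.9730 payoff=9.6870 vs cont=11.8383 → 11.8383 [wait]  node(4,4) S=174.6191 payoff=0.0000 vs cont=0.0000 → 0.0000 [wait]  ⇒ S*(4)=113.8100
t_3: node(3,0) S=82.5557 payoff=68.1043 vs cont=67.1360 → 68.1043 [stop]  node(3,1) S=102.2593 payoff=48.4007 vs cont=47.4325 → 48.4007 [stop]  node(3,2) S=126.6655 payoff=23.9945 vs cont=24.1024 → 24.1024 [wait]  node(3,3) S=156.8967 payoff=0.0000 vs cont=5.8407 → 5.8407 [wait]  ⇒ S*(3)=102.2593
t_2: node(2,0) S=91.8808 payoff=58.7792 vs cont=57.8109 → 58.7792 [stop]  node(2,1) S=113.8100 payoff=36.8500 vs cont=35.9357 → 36.8500 [stop]  node(2,2) S=140.9730 payoff=9.6870 vs cont=14.8130 → 14.8130 [wait]  ⇒ S*(2)=113.8100
t_1: node(1,0) S=102.2593 payoff=48.4007 vs cont=47.4325 → 48.4007 [stop]  node(1,1) S=126.6655 payoff=23.9945 vs cont=25.5903 → 25.5903 [wait]  ⇒ S*(1)=102.2593
t_0: node(0,0) S=113.8100 payoff=36.8500 vs cont=36.6799 → 36.8500 [stop]  ⇒ S*(0)=113.8100

price = 36.8500
boundary = 113.8100 102.2593 113.8100 102.2593 113.8100
tree:
36.8500
48.4007 25.5903
58.7792 36.8500 14.8130
68.1043 48.4007 24.1024 5.8407
76.4830 58.7792 36.8500 11.8383 0.0000
84.0113 68.1043 48.4007 23.9945 0.0000 0.0000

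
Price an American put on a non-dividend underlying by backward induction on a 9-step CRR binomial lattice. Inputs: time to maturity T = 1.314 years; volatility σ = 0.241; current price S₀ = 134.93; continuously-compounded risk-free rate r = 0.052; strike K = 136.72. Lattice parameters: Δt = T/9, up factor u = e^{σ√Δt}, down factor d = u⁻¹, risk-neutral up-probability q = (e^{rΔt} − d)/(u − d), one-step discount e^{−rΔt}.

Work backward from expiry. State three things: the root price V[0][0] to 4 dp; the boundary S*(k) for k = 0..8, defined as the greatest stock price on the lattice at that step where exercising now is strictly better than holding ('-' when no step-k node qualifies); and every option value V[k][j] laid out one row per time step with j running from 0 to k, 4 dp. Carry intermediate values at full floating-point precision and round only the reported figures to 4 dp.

Δt=0.14600, u=1.09646, d=0.91203, q=0.51832, disc=e^(-rΔt)=0.99244
k=9 terminal: V=max(K-S,0) → 77.8117 65.8991 51.5775 34.3598 13.6602 0.0000 0.0000 0.0000 0.0000 0.0000
k=8: j=0 S=64.5906 intr=72.1294 cont=71.0954 V=72.1294[EX]; j=1 S=77.6522 intr=59.0678 cont=58.0337 V=59.0678[EX]; j=2 S=93.3553 intr=43.3647 cont=42.3307 V=43.3647[EX]; j=3 S=112.2338 intr=24.4862 cont=23.4522 V=24.4862[EX]; j=4 S=134.9300 intr=1.7900 cont=6.5302 V=6.5302[hold]; j=5 S=162.2159 intr=0.0000 cont=0.0000 V=0.0000[hold]; j=6 S=195.0196 intr=0.0000 cont=0.0000 V=0.0000[hold]; j=7 S=234.4569 intr=0.0000 cont=0.0000 V=0.0000[hold]; j=8 S=281.8694 intr=0.0000 cont=0.0000 V=0.0000[hold]  S*(8)=112.2338
k=7: j=0 S=70.8209 intr=65.8991 cont=64.8650 V=65.8991[EX]; j=1 S=85.1425 intr=51.5775 cont=50.5435 V=51.5775[EX]; j=2 S=102.3602 intr=34.3598 cont=33.3257 V=34.3598[EX]; j=3 S=123.0598 intr=13.6602 cont=15.0645 V=15.0645[hold]; j=4 S=147.9452 intr=0.0000 cont=3.1217 V=3.1217[hold]; j=5 S=177.8631 intr=0.0000 cont=0.0000 V=0.0000[hold]; j=6 S=213.8310 intr=0.0000 cont=0.0000 V=0.0000[hold]; j=7 S=257.0724 intr=0.0000 cont=0.0000 V=0.0000[hold]  S*(7)=102.3602
k=6: j=0 S=77.6522 intr=59.0678 cont=58.0337 V=59.0678[EX]; j=1 S=93.3553 intr=43.3647 cont=42.3307 V=43.3647[EX]; j=2 S=112.2338 intr=24.4862 cont=24.1745 V=24.4862[EX]; j=3 S=134.9300 intr=1.7900 cont=8.8072 V=8.8072[hold]; j=4 S=162.2159 intr=0.0000 cont=1.4923 V=1.4923[hold]; j=5 S=195.0196 intr=0.0000 cont=0.0000 V=0.0000[hold]; j=6 S=234.4569 intr=0.0000 cont=0.0000 V=0.0000[hold]  S*(6)=112.2338
k=5: j=0 S=85.1425 intr=51.5775 cont=50.5435 V=51.5775[EX]; j=1 S=102.3602 intr=34.3598 cont=33.3257 V=34.3598[EX]; j=2 S=123.0598 intr=13.6602 cont=16.2358 V=16.2358[hold]; j=3 S=147.9452 intr=0.0000 cont=4.9779 V=4.9779[hold]; j=4 S=177.8631 intr=0.0000 cont=0.7134 V=0.7134[hold]; j=5 S=213.8310 intr=0.0000 cont=0.0000 V=0.0000[hold]  S*(5)=102.3602
k=4: j=0 S=93.3553 intr=43.3647 cont=42.3307 V=43.3647[EX]; j=1 S=112.2338 intr=24.4862 cont=24.7770 V=24.7770[hold]; j=2 S=134.9300 intr=1.7900 cont=10.3220 V=10.3220[hold]; j=3 S=162.2159 intr=0.0000 cont=2.7466 V=2.7466[hold]; j=4 S=195.0196 intr=0.0000 cont=0.3410 V=0.3410[hold]  S*(4)=93.3553
k=3: j=0 S=102.3602 intr=34.3598 cont=33.4753 V=34.3598[EX]; j=1 S=123.0598 intr=13.6602 cont=17.1540 V=17.1540[hold]; j=2 S=147.9452 intr=0.0000 cont=6.3472 V=6.3472[hold]; j=3 S=177.8631 intr=0.0000 cont=1.4884 V=1.4884[hold]  S*(3)=102.3602
k=2: j=0 S=112.2338 intr=24.4862 cont=25.2493 V=25.2493[hold]; j=1 S=134.9300 intr=1.7900 cont=11.4653 V=11.4653[hold]; j=2 S=162.2159 intr=0.0000 cont=3.7998 V=3.7998[hold]  S*(2)=-
k=1: j=0 S=123.0598 intr=13.6602 cont=17.9679 V=17.9679[hold]; j=1 S=147.9452 intr=0.0000 cont=7.4355 V=7.4355[hold]  S*(1)=-
k=0: j=0 S=134.9300 intr=1.7900 cont=12.4142 V=12.4142[hold]  S*(0)=-

price = 12.4142
boundary = - - - 102.3602 93.3553 102.3602 112.2338 102.3602 112.2338
tree:
12.4142
17.9679 7.4355
25.2493 11.4653 3.7998
34.3598 17.1540 6.3472 1.4884
43.3647 24.7770 10.3220 2.7466 0.3410
51.5775 34.3598 16.2358 4.9779 0.7134 0.0000
59.0678 43.3647 24.4862 8.8072 1.4923 0.0000 0.0000
65.8991 51.5775 34.3598 15.0645 3.1217 0.0000 0.0000 0.0000
72.1294 59.0678 43.3647 24.4862 6.5302 0.0000 0.0000 0.0000 0.0000
77.8117 65.8991 51.5775 34.3598 13.6602 0.0000 0.0000 0.0000 0.0000 0.0000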